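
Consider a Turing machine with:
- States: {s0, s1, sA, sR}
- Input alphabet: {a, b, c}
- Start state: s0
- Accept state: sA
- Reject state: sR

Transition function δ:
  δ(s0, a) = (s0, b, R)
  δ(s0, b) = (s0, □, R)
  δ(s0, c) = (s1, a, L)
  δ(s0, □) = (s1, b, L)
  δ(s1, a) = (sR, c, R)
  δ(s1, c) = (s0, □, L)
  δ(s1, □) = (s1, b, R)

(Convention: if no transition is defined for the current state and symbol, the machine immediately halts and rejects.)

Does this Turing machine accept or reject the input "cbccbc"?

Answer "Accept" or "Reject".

Execution trace:
Initial: [s0]cbccbc
Step 1: δ(s0, c) = (s1, a, L) → [s1]□abccbc
Step 2: δ(s1, □) = (s1, b, R) → b[s1]abccbc
Step 3: δ(s1, a) = (sR, c, R) → bc[sR]bccbc

The machine reaches the reject state sR and halts.

Answer: Reject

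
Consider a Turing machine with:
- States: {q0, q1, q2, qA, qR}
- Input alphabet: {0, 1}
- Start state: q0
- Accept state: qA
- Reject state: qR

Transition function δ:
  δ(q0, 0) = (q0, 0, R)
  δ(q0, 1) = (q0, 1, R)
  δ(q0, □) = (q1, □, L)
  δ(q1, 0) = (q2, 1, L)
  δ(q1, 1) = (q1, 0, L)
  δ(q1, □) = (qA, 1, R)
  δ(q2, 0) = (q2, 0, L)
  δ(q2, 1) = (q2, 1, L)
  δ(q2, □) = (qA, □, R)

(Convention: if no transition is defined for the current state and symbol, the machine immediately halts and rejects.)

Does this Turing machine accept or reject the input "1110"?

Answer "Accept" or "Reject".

Execution trace:
Initial: [q0]1110
Step 1: δ(q0, 1) = (q0, 1, R) → 1[q0]110
Step 2: δ(q0, 1) = (q0, 1, R) → 11[q0]10
Step 3: δ(q0, 1) = (q0, 1, R) → 111[q0]0
Step 4: δ(q0, 0) = (q0, 0, R) → 1110[q0]□
Step 5: δ(q0, □) = (q1, □, L) → 111[q1]0□
Step 6: δ(q1, 0) = (q2, 1, L) → 11[q2]11□
Step 7: δ(q2, 1) = (q2, 1, L) → 1[q2]111□
Step 8: δ(q2, 1) = (q2, 1, L) → [q2]1111□
Step 9: δ(q2, 1) = (q2, 1, L) → [q2]□1111□
Step 10: δ(q2, □) = (qA, □, R) → □[qA]1111□

The machine reaches the accept state qA and halts.

Answer: Accept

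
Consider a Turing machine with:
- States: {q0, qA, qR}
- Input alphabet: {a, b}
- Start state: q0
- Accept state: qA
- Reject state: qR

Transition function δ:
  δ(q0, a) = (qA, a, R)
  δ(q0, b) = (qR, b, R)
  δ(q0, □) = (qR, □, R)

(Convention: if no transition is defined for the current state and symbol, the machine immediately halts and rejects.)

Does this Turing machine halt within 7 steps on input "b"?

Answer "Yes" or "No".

Execution trace:
Initial: [q0]b
Step 1: δ(q0, b) = (qR, b, R) → b[qR]□

The machine reaches the reject state qR and halts.
The machine halted after 1 step (within the 7-step bound).

Answer: Yes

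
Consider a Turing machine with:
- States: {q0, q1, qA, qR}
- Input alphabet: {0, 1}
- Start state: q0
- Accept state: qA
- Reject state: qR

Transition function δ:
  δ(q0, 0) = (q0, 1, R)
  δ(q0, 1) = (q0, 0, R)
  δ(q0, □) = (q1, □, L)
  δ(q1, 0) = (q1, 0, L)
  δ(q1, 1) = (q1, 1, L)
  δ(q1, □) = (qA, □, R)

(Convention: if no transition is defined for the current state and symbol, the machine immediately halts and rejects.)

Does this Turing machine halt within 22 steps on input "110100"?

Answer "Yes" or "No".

Execution trace:
Initial: [q0]110100
Step 1: δ(q0, 1) = (q0, 0, R) → 0[q0]10100
Step 2: δ(q0, 1) = (q0, 0, R) → 00[q0]0100
Step 3: δ(q0, 0) = (q0, 1, R) → 001[q0]100
Step 4: δ(q0, 1) = (q0, 0, R) → 0010[q0]00
Step 5: δ(q0, 0) = (q0, 1, R) → 00101[q0]0
Step 6: δ(q0, 0) = (q0, 1, R) → 001011[q0]□
Step 7: δ(q0, □) = (q1, □, L) → 00101[q1]1□
Step 8: δ(q1, 1) = (q1, 1, L) → 0010[q1]11□
Step 9: δ(q1, 1) = (q1, 1, L) → 001[q1]011□
Step 10: δ(q1, 0) = (q1, 0, L) → 00[q1]1011□
Step 11: δ(q1, 1) = (q1, 1, L) → 0[q1]01011□
Step 12: δ(q1, 0) = (q1, 0, L) → [q1]001011□
Step 13: δ(q1, 0) = (q1, 0, L) → [q1]□001011□
Step 14: δ(q1, □) = (qA, □, R) → □[qA]001011□

The machine reaches the accept state qA and halts.
The machine halted after 14 steps (within the 22-step bound).

Answer: Yes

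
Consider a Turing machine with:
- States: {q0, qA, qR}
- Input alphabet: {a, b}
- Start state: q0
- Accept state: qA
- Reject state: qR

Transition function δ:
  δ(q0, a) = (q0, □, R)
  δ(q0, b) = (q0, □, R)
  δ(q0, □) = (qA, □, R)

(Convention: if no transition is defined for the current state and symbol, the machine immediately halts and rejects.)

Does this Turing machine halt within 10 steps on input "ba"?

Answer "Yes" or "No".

Execution trace:
Initial: [q0]ba
Step 1: δ(q0, b) = (q0, □, R) → □[q0]a
Step 2: δ(q0, a) = (q0, □, R) → □□[q0]□
Step 3: δ(q0, □) = (qA, □, R) → □□□[qA]□

The machine reaches the accept state qA and halts.
The machine halted after 3 steps (within the 10-step bound).

Answer: Yes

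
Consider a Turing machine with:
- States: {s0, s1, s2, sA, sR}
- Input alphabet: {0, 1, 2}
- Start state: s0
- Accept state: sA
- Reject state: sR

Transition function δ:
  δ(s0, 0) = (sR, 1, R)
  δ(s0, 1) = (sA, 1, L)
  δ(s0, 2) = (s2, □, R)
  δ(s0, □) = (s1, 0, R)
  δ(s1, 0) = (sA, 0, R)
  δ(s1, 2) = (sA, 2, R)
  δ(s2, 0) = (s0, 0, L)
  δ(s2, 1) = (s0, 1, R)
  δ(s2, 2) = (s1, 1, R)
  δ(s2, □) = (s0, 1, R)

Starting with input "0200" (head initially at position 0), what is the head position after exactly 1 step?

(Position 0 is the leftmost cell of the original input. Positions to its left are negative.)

Execution trace (head position shown):
Step 0: [s0]0200  (head at position 0)
Step 1: move right → 1[sR]200  (head at position 1)

After 1 step, the head is at position 1.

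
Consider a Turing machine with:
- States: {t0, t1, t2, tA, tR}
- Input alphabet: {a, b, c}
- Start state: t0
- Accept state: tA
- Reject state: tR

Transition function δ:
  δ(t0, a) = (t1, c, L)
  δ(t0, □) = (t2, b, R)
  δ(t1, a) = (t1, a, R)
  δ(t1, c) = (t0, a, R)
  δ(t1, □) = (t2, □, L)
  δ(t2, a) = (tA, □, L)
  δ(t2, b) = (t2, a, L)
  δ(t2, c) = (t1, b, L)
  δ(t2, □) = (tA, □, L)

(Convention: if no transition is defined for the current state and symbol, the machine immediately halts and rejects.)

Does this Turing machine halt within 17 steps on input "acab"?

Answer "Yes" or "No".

Execution trace:
Initial: [t0]acab
Step 1: δ(t0, a) = (t1, c, L) → [t1]□ccab
Step 2: δ(t1, □) = (t2, □, L) → [t2]□□ccab
Step 3: δ(t2, □) = (tA, □, L) → [tA]□□□ccab

The machine reaches the accept state tA and halts.
The machine halted after 3 steps (within the 17-step bound).

Answer: Yes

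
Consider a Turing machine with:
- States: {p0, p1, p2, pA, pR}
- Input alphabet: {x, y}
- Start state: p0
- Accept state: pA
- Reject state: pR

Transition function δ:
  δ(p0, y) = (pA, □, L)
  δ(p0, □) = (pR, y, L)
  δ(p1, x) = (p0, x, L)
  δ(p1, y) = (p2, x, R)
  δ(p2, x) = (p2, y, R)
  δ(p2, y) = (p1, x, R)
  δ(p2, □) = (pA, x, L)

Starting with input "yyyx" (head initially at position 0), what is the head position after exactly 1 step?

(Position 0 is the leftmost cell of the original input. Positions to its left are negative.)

Execution trace (head position shown):
Step 0: [p0]yyyx  (head at position 0)
Step 1: move left → [pA]□□yyx  (head at position -1)

After 1 step, the head is at position -1.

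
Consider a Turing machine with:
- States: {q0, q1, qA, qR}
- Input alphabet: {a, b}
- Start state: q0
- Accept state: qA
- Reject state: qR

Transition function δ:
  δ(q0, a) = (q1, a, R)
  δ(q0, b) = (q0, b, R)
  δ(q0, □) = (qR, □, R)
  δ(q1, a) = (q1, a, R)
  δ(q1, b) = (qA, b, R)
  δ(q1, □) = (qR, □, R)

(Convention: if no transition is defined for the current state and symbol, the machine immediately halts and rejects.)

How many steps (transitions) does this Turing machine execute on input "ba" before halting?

Execution trace:
Initial: [q0]ba
Step 1: δ(q0, b) = (q0, b, R) → b[q0]a
Step 2: δ(q0, a) = (q1, a, R) → ba[q1]□
Step 3: δ(q1, □) = (qR, □, R) → ba□[qR]□

The machine reaches the reject state qR and halts.

The machine executed 3 steps before halting.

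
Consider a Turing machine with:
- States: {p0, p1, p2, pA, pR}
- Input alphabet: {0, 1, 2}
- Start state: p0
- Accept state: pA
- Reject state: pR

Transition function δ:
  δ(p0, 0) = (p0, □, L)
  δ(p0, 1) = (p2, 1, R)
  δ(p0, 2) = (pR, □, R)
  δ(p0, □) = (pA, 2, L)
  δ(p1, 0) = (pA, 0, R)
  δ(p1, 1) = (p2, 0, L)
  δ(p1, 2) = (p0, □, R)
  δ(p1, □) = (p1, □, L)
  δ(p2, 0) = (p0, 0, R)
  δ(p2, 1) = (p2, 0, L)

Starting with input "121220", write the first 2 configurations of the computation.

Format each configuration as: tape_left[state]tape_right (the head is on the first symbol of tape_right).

Transitions applied:
Step 1: δ(p0, 1) = (p2, 1, R)

The first 2 configurations are:
[p0]121220 ⊢ 1[p2]21220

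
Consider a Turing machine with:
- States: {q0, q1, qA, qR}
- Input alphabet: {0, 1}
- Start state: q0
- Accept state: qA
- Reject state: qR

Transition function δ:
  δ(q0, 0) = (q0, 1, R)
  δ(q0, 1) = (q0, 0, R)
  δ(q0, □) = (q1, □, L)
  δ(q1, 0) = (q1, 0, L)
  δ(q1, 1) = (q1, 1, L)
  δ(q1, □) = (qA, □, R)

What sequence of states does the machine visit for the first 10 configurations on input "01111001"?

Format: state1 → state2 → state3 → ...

Execution trace:
Initial: [q0]01111001
Step 1: δ(q0, 0) = (q0, 1, R) → 1[q0]1111001
Step 2: δ(q0, 1) = (q0, 0, R) → 10[q0]111001
Step 3: δ(q0, 1) = (q0, 0, R) → 100[q0]11001
Step 4: δ(q0, 1) = (q0, 0, R) → 1000[q0]1001
Step 5: δ(q0, 1) = (q0, 0, R) → 10000[q0]001
Step 6: δ(q0, 0) = (q0, 1, R) → 100001[q0]01
Step 7: δ(q0, 0) = (q0, 1, R) → 1000011[q0]1
Step 8: δ(q0, 1) = (q0, 0, R) → 10000110[q0]□
Step 9: δ(q0, □) = (q1, □, L) → 1000011[q1]0□

State sequence: q0 → q0 → q0 → q0 → q0 → q0 → q0 → q0 → q0 → q1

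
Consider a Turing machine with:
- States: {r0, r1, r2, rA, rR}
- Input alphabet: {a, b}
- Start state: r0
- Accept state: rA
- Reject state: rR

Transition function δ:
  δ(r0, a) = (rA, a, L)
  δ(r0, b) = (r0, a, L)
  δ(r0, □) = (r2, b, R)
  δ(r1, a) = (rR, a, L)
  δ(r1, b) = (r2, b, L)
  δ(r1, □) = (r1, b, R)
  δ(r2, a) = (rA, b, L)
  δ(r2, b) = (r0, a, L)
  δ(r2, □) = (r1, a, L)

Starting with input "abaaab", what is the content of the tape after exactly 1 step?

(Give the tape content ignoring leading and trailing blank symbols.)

Execution trace:
Initial: [r0]abaaab
Step 1: δ(r0, a) = (rA, a, L) → [rA]□abaaab

The machine reaches the accept state rA and halts.

After 1 step, the tape (ignoring leading/trailing blanks) is: abaaab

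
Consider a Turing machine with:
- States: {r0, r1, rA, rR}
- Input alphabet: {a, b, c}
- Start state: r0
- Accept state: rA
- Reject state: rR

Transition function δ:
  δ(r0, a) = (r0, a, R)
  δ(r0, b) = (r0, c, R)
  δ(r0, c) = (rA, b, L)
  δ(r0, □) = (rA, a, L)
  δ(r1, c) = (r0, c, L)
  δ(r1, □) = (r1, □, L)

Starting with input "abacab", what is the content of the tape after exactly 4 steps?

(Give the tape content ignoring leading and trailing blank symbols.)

Execution trace:
Initial: [r0]abacab
Step 1: δ(r0, a) = (r0, a, R) → a[r0]bacab
Step 2: δ(r0, b) = (r0, c, R) → ac[r0]acab
Step 3: δ(r0, a) = (r0, a, R) → aca[r0]cab
Step 4: δ(r0, c) = (rA, b, L) → ac[rA]abab

The machine reaches the accept state rA and halts.

After 4 steps, the tape (ignoring leading/trailing blanks) is: acabab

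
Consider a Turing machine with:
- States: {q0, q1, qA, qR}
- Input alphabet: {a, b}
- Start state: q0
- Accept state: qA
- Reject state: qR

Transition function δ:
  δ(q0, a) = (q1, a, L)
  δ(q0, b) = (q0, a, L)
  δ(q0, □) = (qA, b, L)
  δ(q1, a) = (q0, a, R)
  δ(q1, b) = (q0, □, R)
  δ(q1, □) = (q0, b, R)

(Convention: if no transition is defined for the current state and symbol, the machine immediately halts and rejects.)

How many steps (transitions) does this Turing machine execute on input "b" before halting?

Execution trace:
Initial: [q0]b
Step 1: δ(q0, b) = (q0, a, L) → [q0]□a
Step 2: δ(q0, □) = (qA, b, L) → [qA]□ba

The machine reaches the accept state qA and halts.

The machine executed 2 steps before halting.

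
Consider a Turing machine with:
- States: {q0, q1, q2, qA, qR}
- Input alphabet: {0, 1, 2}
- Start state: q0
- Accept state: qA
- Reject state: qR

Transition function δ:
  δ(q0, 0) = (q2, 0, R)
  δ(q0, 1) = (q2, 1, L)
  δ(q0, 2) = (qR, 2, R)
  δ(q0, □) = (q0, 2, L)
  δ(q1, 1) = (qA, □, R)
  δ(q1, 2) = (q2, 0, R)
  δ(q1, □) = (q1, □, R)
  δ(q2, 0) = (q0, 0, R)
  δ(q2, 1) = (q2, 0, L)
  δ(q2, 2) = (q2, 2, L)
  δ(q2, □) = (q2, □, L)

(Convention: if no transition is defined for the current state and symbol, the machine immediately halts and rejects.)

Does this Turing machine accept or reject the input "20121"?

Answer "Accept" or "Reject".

Execution trace:
Initial: [q0]20121
Step 1: δ(q0, 2) = (qR, 2, R) → 2[qR]0121

The machine reaches the reject state qR and halts.

Answer: Reject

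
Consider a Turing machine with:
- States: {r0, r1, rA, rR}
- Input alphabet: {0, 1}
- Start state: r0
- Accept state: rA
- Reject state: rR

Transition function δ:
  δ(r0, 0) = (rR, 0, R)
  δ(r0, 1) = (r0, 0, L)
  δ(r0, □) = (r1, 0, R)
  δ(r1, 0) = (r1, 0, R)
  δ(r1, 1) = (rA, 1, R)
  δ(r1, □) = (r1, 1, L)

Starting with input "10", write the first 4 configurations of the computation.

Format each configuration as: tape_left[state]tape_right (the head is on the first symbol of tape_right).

Transitions applied:
Step 1: δ(r0, 1) = (r0, 0, L)
Step 2: δ(r0, □) = (r1, 0, R)
Step 3: δ(r1, 0) = (r1, 0, R)

The first 4 configurations are:
[r0]10 ⊢ [r0]□00 ⊢ 0[r1]00 ⊢ 00[r1]0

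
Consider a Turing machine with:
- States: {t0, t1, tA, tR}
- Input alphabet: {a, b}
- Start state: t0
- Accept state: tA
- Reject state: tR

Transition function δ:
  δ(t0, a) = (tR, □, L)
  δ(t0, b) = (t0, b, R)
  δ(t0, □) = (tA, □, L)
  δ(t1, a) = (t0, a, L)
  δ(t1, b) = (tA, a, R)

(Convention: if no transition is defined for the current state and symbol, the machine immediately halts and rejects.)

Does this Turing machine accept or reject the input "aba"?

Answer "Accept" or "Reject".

Execution trace:
Initial: [t0]aba
Step 1: δ(t0, a) = (tR, □, L) → [tR]□□ba

The machine reaches the reject state tR and halts.

Answer: Reject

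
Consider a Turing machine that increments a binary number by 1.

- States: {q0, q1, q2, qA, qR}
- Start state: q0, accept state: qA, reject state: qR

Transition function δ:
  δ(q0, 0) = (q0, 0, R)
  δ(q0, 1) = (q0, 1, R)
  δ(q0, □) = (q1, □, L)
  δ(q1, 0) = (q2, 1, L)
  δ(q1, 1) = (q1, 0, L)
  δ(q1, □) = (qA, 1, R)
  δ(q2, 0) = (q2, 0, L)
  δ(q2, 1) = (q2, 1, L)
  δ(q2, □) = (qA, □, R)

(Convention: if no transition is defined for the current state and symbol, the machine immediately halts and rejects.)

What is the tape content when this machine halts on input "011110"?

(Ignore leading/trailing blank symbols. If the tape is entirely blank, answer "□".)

Execution trace:
Initial: [q0]011110
Step 1: δ(q0, 0) = (q0, 0, R) → 0[q0]11110
Step 2: δ(q0, 1) = (q0, 1, R) → 01[q0]1110
Step 3: δ(q0, 1) = (q0, 1, R) → 011[q0]110
Step 4: δ(q0, 1) = (q0, 1, R) → 0111[q0]10
Step 5: δ(q0, 1) = (q0, 1, R) → 01111[q0]0
Step 6: δ(q0, 0) = (q0, 0, R) → 011110[q0]□
Step 7: δ(q0, □) = (q1, □, L) → 01111[q1]0□
Step 8: δ(q1, 0) = (q2, 1, L) → 0111[q2]11□
Step 9: δ(q2, 1) = (q2, 1, L) → 011[q2]111□
Step 10: δ(q2, 1) = (q2, 1, L) → 01[q2]1111□
Step 11: δ(q2, 1) = (q2, 1, L) → 0[q2]11111□
Step 12: δ(q2, 1) = (q2, 1, L) → [q2]011111□
Step 13: δ(q2, 0) = (q2, 0, L) → [q2]□011111□
Step 14: δ(q2, □) = (qA, □, R) → □[qA]011111□

The machine reaches the accept state qA and halts.

Final tape (ignoring leading/trailing blanks): 011111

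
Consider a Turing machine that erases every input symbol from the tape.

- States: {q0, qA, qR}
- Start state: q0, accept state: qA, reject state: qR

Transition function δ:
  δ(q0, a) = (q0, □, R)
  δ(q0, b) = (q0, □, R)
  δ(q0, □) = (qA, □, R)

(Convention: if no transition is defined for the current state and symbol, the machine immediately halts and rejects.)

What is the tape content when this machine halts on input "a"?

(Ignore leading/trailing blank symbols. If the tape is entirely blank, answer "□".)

Execution trace:
Initial: [q0]a
Step 1: δ(q0, a) = (q0, □, R) → □[q0]□
Step 2: δ(q0, □) = (qA, □, R) → □□[qA]□

The machine reaches the accept state qA and halts.

Final tape (ignoring leading/trailing blanks): □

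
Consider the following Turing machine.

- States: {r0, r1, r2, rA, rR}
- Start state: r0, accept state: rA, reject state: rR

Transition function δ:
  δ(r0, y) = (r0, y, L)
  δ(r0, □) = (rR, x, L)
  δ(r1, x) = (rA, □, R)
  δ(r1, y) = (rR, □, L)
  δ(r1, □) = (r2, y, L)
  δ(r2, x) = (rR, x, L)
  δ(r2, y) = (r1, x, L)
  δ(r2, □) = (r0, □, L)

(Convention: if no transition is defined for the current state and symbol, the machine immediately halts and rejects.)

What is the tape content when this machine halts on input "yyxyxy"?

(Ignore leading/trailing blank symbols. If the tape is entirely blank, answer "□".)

Execution trace:
Initial: [r0]yyxyxy
Step 1: δ(r0, y) = (r0, y, L) → [r0]□yyxyxy
Step 2: δ(r0, □) = (rR, x, L) → [rR]□xyyxyxy

The machine reaches the reject state rR and halts.

Final tape (ignoring leading/trailing blanks): xyyxyxy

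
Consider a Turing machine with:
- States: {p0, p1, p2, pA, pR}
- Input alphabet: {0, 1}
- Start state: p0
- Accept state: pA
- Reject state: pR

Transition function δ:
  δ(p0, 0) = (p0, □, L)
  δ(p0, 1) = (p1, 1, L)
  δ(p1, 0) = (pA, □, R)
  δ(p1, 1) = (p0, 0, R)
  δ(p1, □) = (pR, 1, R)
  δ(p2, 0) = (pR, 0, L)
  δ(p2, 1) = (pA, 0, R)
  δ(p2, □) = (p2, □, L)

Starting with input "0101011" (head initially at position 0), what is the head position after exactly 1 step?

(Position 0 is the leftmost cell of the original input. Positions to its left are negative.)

Execution trace (head position shown):
Step 0: [p0]0101011  (head at position 0)
Step 1: move left → [p0]□□101011  (head at position -1)

After 1 step, the head is at position -1.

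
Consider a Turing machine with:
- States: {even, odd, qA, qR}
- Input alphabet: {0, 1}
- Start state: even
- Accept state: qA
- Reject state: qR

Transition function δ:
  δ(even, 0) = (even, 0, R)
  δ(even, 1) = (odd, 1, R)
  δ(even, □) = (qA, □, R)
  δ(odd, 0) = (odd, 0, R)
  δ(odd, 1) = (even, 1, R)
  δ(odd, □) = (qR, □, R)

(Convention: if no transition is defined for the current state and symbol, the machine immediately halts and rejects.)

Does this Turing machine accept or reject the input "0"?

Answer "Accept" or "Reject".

Execution trace:
Initial: [even]0
Step 1: δ(even, 0) = (even, 0, R) → 0[even]□
Step 2: δ(even, □) = (qA, □, R) → 0□[qA]□

The machine reaches the accept state qA and halts.

Answer: Accept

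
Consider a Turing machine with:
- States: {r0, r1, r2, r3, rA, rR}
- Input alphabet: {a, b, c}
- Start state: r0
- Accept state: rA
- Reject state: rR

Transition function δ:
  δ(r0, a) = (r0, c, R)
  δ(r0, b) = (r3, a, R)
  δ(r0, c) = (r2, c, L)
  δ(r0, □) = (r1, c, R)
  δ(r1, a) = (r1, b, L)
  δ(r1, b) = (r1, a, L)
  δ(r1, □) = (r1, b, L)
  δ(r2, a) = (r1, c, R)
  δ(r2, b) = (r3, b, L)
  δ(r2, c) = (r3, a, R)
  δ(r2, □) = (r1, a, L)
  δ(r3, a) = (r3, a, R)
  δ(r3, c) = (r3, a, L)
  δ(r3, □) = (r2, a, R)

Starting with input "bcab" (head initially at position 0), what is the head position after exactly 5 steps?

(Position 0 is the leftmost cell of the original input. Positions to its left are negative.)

Execution trace (head position shown):
Step 0: [r0]bcab  (head at position 0)
Step 1: move right → a[r3]cab  (head at position 1)
Step 2: move left → [r3]aaab  (head at position 0)
Step 3: move right → a[r3]aab  (head at position 1)
Step 4: move right → aa[r3]ab  (head at position 2)
Step 5: move right → aaa[r3]b  (head at position 3)

After 5 steps, the head is at position 3.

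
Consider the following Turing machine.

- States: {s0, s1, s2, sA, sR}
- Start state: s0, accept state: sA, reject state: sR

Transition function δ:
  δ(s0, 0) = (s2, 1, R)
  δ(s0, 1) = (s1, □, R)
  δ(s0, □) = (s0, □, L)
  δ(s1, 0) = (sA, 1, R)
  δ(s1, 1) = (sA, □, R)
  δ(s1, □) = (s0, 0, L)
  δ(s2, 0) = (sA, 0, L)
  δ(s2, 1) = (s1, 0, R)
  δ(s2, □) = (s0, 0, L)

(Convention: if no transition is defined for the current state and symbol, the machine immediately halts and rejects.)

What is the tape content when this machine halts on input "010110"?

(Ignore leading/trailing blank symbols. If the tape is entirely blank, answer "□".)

Execution trace:
Initial: [s0]010110
Step 1: δ(s0, 0) = (s2, 1, R) → 1[s2]10110
Step 2: δ(s2, 1) = (s1, 0, R) → 10[s1]0110
Step 3: δ(s1, 0) = (sA, 1, R) → 101[sA]110

The machine reaches the accept state sA and halts.

Final tape (ignoring leading/trailing blanks): 101110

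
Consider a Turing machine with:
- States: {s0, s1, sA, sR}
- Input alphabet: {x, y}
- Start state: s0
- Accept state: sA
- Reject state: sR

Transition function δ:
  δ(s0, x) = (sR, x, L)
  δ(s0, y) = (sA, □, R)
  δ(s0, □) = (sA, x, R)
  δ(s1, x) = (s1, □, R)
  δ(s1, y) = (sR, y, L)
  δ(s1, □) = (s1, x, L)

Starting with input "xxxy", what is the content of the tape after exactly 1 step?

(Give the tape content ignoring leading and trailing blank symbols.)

Execution trace:
Initial: [s0]xxxy
Step 1: δ(s0, x) = (sR, x, L) → [sR]□xxxy

The machine reaches the reject state sR and halts.

After 1 step, the tape (ignoring leading/trailing blanks) is: xxxy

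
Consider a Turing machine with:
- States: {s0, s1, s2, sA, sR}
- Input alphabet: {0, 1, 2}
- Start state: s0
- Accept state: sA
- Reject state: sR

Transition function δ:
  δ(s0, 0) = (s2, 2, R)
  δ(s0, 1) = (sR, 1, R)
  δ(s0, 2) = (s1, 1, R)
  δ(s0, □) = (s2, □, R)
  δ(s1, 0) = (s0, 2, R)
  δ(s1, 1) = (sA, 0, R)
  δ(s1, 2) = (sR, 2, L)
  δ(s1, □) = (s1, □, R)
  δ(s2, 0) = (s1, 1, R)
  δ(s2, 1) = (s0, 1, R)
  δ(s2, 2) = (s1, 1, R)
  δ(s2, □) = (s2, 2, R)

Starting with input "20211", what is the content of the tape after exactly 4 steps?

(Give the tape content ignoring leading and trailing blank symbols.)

Execution trace:
Initial: [s0]20211
Step 1: δ(s0, 2) = (s1, 1, R) → 1[s1]0211
Step 2: δ(s1, 0) = (s0, 2, R) → 12[s0]211
Step 3: δ(s0, 2) = (s1, 1, R) → 121[s1]11
Step 4: δ(s1, 1) = (sA, 0, R) → 1210[sA]1

The machine reaches the accept state sA and halts.

After 4 steps, the tape (ignoring leading/trailing blanks) is: 12101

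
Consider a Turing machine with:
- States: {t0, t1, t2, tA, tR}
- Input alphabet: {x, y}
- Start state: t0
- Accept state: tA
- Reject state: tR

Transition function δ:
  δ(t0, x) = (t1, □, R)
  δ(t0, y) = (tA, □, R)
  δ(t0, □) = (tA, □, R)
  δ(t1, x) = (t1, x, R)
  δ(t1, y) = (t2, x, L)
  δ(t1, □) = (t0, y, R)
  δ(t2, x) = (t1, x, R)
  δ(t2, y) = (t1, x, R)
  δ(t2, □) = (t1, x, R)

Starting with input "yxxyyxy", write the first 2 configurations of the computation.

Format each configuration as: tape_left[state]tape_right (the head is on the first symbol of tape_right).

Transitions applied:
Step 1: δ(t0, y) = (tA, □, R)

The first 2 configurations are:
[t0]yxxyyxy ⊢ □[tA]xxyyxy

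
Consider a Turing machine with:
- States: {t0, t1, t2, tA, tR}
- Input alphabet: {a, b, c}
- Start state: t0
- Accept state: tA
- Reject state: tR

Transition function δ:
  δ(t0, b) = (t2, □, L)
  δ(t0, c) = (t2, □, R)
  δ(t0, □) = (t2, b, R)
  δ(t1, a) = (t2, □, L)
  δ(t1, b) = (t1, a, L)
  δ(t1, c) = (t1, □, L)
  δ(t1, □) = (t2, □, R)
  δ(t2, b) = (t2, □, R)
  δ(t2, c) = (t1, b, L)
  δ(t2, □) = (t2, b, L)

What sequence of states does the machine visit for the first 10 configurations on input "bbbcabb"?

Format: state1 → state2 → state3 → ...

Execution trace:
Initial: [t0]bbbcabb
Step 1: δ(t0, b) = (t2, □, L) → [t2]□□bbcabb
Step 2: δ(t2, □) = (t2, b, L) → [t2]□b□bbcabb
Step 3: δ(t2, □) = (t2, b, L) → [t2]□bb□bbcabb
Step 4: δ(t2, □) = (t2, b, L) → [t2]□bbb□bbcabb
Step 5: δ(t2, □) = (t2, b, L) → [t2]□bbbb□bbcabb
Step 6: δ(t2, □) = (t2, b, L) → [t2]□bbbbb□bbcabb
Step 7: δ(t2, □) = (t2, b, L) → [t2]□bbbbbb□bbcabb
Step 8: δ(t2, □) = (t2, b, L) → [t2]□bbbbbbb□bbcabb
Step 9: δ(t2, □) = (t2, b, L) → [t2]□bbbbbbbb□bbcabb

State sequence: t0 → t2 → t2 → t2 → t2 → t2 → t2 → t2 → t2 → t2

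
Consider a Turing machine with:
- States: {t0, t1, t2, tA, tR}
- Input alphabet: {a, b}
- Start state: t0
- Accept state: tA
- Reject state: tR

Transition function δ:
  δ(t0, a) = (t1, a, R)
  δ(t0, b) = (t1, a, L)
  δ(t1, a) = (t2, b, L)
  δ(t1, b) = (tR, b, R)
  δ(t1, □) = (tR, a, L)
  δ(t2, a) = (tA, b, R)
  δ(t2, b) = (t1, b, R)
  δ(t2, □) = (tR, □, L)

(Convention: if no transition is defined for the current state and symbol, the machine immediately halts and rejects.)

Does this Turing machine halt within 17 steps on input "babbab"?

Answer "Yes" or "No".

Execution trace:
Initial: [t0]babbab
Step 1: δ(t0, b) = (t1, a, L) → [t1]□aabbab
Step 2: δ(t1, □) = (tR, a, L) → [tR]□aaabbab

The machine reaches the reject state tR and halts.
The machine halted after 2 steps (within the 17-step bound).

Answer: Yes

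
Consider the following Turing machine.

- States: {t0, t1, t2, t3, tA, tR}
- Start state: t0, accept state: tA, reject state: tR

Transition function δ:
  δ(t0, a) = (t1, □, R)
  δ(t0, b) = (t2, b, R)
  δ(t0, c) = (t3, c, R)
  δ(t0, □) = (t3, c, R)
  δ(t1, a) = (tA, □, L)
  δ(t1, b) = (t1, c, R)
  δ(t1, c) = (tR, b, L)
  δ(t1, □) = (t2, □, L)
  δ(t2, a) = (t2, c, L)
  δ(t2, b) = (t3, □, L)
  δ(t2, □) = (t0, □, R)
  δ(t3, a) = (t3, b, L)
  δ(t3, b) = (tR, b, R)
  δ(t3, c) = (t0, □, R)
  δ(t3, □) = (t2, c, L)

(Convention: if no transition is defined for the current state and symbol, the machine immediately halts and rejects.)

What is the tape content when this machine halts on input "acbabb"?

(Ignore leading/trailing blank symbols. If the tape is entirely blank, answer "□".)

Execution trace:
Initial: [t0]acbabb
Step 1: δ(t0, a) = (t1, □, R) → □[t1]cbabb
Step 2: δ(t1, c) = (tR, b, L) → [tR]□bbabb

The machine reaches the reject state tR and halts.

Final tape (ignoring leading/trailing blanks): bbabb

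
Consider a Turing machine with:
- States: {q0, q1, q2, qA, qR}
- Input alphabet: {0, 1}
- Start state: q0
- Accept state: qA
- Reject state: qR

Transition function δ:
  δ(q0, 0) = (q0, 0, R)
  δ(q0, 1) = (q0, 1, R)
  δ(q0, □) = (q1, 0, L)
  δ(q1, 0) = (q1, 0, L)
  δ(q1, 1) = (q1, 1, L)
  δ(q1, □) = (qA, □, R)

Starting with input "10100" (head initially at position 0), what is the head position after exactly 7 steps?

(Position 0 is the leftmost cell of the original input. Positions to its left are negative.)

Execution trace (head position shown):
Step 0: [q0]10100  (head at position 0)
Step 1: move right → 1[q0]0100  (head at position 1)
Step 2: move right → 10[q0]100  (head at position 2)
Step 3: move right → 101[q0]00  (head at position 3)
Step 4: move right → 1010[q0]0  (head at position 4)
Step 5: move right → 10100[q0]□  (head at position 5)
Step 6: move left → 1010[q1]00  (head at position 4)
Step 7: move left → 101[q1]000  (head at position 3)

After 7 steps, the head is at position 3.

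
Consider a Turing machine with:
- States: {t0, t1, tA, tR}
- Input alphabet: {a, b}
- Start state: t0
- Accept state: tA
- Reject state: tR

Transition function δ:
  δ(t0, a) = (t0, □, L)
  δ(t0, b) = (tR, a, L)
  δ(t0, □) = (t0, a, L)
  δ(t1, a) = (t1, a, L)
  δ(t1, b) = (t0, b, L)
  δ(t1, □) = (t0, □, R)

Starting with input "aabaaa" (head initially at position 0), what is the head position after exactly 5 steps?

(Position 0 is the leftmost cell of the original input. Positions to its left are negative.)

Execution trace (head position shown):
Step 0: [t0]aabaaa  (head at position 0)
Step 1: move left → [t0]□□abaaa  (head at position -1)
Step 2: move left → [t0]□a□abaaa  (head at position -2)
Step 3: move left → [t0]□aa□abaaa  (head at position -3)
Step 4: move left → [t0]□aaa□abaaa  (head at position -4)
Step 5: move left → [t0]□aaaa□abaaa  (head at position -5)

After 5 steps, the head is at position -5.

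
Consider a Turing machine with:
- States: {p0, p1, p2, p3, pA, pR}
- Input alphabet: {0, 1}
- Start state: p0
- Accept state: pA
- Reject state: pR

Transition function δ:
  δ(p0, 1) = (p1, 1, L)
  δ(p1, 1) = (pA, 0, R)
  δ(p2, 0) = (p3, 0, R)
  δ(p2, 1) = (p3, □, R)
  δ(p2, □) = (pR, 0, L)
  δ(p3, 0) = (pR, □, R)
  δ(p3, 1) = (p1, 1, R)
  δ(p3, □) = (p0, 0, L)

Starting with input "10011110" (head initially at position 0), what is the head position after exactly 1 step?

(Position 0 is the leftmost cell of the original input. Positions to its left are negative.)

Execution trace (head position shown):
Step 0: [p0]10011110  (head at position 0)
Step 1: move left → [p1]□10011110  (head at position -1)

After 1 step, the head is at position -1.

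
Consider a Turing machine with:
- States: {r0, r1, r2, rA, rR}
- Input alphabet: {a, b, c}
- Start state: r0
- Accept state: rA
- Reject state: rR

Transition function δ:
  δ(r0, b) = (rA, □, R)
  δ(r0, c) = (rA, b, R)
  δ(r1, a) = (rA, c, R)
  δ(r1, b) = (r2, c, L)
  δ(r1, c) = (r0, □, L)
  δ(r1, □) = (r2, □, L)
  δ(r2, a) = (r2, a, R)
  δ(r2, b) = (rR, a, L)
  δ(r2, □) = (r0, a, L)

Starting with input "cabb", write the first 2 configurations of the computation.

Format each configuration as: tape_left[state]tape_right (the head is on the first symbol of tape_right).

Transitions applied:
Step 1: δ(r0, c) = (rA, b, R)

The first 2 configurations are:
[r0]cabb ⊢ b[rA]abb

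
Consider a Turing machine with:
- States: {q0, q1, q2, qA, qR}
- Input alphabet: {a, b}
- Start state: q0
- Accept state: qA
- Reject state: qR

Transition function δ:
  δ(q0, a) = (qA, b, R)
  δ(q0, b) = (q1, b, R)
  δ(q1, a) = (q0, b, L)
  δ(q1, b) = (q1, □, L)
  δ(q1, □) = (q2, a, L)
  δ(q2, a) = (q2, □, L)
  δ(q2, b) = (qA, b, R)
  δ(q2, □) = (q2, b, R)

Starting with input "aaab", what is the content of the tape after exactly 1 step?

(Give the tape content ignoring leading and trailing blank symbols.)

Execution trace:
Initial: [q0]aaab
Step 1: δ(q0, a) = (qA, b, R) → b[qA]aab

The machine reaches the accept state qA and halts.

After 1 step, the tape (ignoring leading/trailing blanks) is: baab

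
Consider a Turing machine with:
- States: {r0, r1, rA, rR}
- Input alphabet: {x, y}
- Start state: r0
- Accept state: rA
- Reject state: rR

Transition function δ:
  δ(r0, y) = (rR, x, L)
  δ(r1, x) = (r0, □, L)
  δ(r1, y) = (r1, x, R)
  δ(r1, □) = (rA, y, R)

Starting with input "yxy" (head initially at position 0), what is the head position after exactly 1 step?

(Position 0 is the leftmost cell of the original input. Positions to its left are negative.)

Execution trace (head position shown):
Step 0: [r0]yxy  (head at position 0)
Step 1: move left → [rR]□xxy  (head at position -1)

After 1 step, the head is at position -1.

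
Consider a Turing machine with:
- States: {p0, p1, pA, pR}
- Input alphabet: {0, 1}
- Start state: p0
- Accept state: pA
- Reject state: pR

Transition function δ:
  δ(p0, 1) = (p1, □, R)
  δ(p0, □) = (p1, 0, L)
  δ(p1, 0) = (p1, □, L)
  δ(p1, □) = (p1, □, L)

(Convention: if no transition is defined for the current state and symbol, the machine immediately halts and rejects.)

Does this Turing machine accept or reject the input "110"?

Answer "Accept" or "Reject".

Execution trace:
Initial: [p0]110
Step 1: δ(p0, 1) = (p1, □, R) → □[p1]10

No transition is defined for δ(p1, 1). By convention the machine halts and rejects.

Answer: Reject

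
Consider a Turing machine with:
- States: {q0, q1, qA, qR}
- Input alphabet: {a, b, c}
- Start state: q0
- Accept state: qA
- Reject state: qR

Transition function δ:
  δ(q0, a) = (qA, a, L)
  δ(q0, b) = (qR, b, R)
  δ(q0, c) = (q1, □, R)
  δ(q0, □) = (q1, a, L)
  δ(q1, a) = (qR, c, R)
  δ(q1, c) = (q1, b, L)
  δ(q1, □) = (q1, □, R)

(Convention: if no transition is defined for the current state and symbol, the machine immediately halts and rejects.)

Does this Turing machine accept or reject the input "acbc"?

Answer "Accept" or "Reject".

Execution trace:
Initial: [q0]acbc
Step 1: δ(q0, a) = (qA, a, L) → [qA]□acbc

The machine reaches the accept state qA and halts.

Answer: Accept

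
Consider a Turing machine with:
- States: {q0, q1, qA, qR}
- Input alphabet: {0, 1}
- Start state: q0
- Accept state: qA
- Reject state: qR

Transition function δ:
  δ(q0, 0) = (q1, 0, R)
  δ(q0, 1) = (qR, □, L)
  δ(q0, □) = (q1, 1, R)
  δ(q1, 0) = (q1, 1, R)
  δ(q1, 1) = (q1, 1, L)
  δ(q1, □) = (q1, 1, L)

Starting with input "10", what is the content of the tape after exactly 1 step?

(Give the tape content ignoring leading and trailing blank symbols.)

Execution trace:
Initial: [q0]10
Step 1: δ(q0, 1) = (qR, □, L) → [qR]□□0

The machine reaches the reject state qR and halts.

After 1 step, the tape (ignoring leading/trailing blanks) is: 0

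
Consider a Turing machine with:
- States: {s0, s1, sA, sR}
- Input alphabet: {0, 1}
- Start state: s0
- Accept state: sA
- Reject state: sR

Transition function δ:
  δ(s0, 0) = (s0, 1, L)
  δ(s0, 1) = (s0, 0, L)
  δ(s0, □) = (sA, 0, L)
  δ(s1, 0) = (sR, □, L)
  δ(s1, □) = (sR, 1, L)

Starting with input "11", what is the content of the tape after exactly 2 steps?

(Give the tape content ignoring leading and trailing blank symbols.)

Execution trace:
Initial: [s0]11
Step 1: δ(s0, 1) = (s0, 0, L) → [s0]□01
Step 2: δ(s0, □) = (sA, 0, L) → [sA]□001

The machine reaches the accept state sA and halts.

After 2 steps, the tape (ignoring leading/trailing blanks) is: 001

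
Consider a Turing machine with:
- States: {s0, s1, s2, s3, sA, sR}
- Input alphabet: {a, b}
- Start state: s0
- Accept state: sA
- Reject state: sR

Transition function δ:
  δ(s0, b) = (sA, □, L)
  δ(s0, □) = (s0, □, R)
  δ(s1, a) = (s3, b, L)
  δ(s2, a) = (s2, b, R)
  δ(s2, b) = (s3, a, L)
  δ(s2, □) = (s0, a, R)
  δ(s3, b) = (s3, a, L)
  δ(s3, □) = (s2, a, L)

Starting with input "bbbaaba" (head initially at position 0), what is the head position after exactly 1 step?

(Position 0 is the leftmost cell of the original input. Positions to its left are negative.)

Execution trace (head position shown):
Step 0: [s0]bbbaaba  (head at position 0)
Step 1: move left → [sA]□□bbaaba  (head at position -1)

After 1 step, the head is at position -1.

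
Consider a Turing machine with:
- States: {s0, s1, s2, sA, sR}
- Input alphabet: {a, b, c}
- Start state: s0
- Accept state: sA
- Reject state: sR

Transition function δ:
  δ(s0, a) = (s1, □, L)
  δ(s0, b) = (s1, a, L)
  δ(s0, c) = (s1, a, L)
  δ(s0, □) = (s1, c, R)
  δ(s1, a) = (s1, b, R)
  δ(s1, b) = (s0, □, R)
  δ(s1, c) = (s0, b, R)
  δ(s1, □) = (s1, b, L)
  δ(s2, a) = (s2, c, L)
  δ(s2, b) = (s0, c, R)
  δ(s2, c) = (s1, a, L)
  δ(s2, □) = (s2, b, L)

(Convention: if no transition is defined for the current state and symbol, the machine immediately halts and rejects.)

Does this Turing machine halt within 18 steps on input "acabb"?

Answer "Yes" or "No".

Execution trace:
Initial: [s0]acabb
Step 1: δ(s0, a) = (s1, □, L) → [s1]□□cabb
Step 2: δ(s1, □) = (s1, b, L) → [s1]□b□cabb
Step 3: δ(s1, □) = (s1, b, L) → [s1]□bb□cabb
Step 4: δ(s1, □) = (s1, b, L) → [s1]□bbb□cabb
Step 5: δ(s1, □) = (s1, b, L) → [s1]□bbbb□cabb
Step 6: δ(s1, □) = (s1, b, L) → [s1]□bbbbb□cabb
Step 7: δ(s1, □) = (s1, b, L) → [s1]□bbbbbb□cabb
Step 8: δ(s1, □) = (s1, b, L) → [s1]□bbbbbbb□cabb
Step 9: δ(s1, □) = (s1, b, L) → [s1]□bbbbbbbb□cabb
Step 10: δ(s1, □) = (s1, b, L) → [s1]□bbbbbbbbb□cabb
Step 11: δ(s1, □) = (s1, b, L) → [s1]□bbbbbbbbbb□cabb
Step 12: δ(s1, □) = (s1, b, L) → [s1]□bbbbbbbbbbb□cabb
Step 13: δ(s1, □) = (s1, b, L) → [s1]□bbbbbbbbbbbb□cabb
Step 14: δ(s1, □) = (s1, b, L) → [s1]□bbbbbbbbbbbbb□cabb
Step 15: δ(s1, □) = (s1, b, L) → [s1]□bbbbbbbbbbbbbb□cabb
Step 16: δ(s1, □) = (s1, b, L) → [s1]□bbbbbbbbbbbbbbb□cabb
Step 17: δ(s1, □) = (s1, b, L) → [s1]□bbbbbbbbbbbbbbbb□cabb
Step 18: δ(s1, □) = (s1, b, L) → [s1]□bbbbbbbbbbbbbbbbb□cabb

The machine has not reached a halting state after 18 steps.
The machine did not halt within the 18-step bound.

Answer: No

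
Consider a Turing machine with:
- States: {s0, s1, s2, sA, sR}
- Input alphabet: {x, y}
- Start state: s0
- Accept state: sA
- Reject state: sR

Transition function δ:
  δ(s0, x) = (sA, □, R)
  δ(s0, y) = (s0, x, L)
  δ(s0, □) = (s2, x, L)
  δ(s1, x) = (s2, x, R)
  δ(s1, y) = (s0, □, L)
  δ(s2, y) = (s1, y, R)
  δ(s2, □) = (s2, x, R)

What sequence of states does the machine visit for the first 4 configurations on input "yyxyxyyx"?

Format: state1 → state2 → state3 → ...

Execution trace:
Initial: [s0]yyxyxyyx
Step 1: δ(s0, y) = (s0, x, L) → [s0]□xyxyxyyx
Step 2: δ(s0, □) = (s2, x, L) → [s2]□xxyxyxyyx
Step 3: δ(s2, □) = (s2, x, R) → x[s2]xxyxyxyyx

No transition is defined for δ(s2, x). By convention the machine halts and rejects.

State sequence: s0 → s0 → s2 → s2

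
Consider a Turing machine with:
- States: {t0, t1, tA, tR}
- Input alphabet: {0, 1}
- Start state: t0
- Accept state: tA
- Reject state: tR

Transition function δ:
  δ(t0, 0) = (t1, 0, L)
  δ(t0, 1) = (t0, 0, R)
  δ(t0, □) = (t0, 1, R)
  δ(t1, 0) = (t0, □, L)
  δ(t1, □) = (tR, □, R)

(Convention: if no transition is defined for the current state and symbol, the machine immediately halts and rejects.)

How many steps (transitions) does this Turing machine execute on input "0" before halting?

Execution trace:
Initial: [t0]0
Step 1: δ(t0, 0) = (t1, 0, L) → [t1]□0
Step 2: δ(t1, □) = (tR, □, R) → □[tR]0

The machine reaches the reject state tR and halts.

The machine executed 2 steps before halting.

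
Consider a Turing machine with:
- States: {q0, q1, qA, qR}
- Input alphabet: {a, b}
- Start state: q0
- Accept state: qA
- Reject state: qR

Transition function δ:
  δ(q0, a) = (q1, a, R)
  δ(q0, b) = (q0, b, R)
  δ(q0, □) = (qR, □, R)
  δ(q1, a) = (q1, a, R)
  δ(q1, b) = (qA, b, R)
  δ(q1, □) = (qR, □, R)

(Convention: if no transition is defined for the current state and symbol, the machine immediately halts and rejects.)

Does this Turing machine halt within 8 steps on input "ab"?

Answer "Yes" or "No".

Execution trace:
Initial: [q0]ab
Step 1: δ(q0, a) = (q1, a, R) → a[q1]b
Step 2: δ(q1, b) = (qA, b, R) → ab[qA]□

The machine reaches the accept state qA and halts.
The machine halted after 2 steps (within the 8-step bound).

Answer: Yes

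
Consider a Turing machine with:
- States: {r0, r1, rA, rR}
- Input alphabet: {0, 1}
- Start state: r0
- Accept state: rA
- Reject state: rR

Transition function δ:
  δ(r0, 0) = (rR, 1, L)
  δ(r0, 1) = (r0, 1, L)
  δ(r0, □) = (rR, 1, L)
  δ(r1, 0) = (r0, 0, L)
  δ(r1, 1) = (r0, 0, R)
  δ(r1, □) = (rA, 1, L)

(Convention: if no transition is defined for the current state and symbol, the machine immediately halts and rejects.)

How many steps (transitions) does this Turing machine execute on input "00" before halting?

Execution trace:
Initial: [r0]00
Step 1: δ(r0, 0) = (rR, 1, L) → [rR]□10

The machine reaches the reject state rR and halts.

The machine executed 1 step before halting.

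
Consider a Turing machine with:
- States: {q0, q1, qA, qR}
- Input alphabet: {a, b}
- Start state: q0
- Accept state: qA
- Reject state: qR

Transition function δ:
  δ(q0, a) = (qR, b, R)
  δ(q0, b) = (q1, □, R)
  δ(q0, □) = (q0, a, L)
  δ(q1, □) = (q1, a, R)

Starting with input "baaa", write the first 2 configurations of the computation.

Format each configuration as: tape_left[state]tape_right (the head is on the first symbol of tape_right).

Transitions applied:
Step 1: δ(q0, b) = (q1, □, R)

The first 2 configurations are:
[q0]baaa ⊢ □[q1]aaa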